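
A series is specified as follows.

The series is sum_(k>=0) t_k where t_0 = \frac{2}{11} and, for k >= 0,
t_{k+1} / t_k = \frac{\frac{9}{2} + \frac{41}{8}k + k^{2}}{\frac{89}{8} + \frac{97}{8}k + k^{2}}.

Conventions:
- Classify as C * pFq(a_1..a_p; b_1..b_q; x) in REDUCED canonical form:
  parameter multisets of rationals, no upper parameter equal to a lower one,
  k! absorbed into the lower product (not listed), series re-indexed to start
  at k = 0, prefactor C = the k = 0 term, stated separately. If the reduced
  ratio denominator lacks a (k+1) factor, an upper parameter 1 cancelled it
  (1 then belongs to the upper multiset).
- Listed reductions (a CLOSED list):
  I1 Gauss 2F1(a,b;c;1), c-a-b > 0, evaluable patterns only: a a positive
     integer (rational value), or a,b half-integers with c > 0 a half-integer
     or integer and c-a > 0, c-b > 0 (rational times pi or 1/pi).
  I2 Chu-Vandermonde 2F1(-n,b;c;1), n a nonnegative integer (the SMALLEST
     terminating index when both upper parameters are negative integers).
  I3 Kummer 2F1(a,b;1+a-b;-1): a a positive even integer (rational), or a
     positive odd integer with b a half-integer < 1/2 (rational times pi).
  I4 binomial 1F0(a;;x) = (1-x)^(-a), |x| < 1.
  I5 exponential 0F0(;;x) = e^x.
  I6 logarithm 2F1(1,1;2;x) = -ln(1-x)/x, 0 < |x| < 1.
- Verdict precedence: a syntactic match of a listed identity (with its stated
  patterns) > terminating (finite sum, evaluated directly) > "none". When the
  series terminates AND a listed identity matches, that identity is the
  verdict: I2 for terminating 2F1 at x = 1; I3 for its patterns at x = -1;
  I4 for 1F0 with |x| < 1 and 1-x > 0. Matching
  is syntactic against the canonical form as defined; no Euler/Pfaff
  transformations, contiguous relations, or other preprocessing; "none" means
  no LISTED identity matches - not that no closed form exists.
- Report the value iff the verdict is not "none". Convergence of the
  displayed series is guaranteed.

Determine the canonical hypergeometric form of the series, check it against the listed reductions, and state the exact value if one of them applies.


Prefactor \frac{2}{11}, argument 1: 2F1 with upper {\frac{9}{8}, 4} over lower {\frac{89}{8}}. Verdict: Gauss's theorem (I1) matches (x = 1: the Gamma ratio telescopes since c-a-b = 6 > 0 and a = 4 in Z>0). Hence: \frac{811395}{2523136}.

First insight: x = 1 and the expanded ratio factors over Q; prefactor 2/11, roots give parameters.
Step ratio: r(k) = 1 * (k+\frac{9}{8}) (k+4) / [(k+\frac{89}{8}) (k+1)] - rational in k. x = 1; t_0 = \frac{2}{11}; negate the roots.


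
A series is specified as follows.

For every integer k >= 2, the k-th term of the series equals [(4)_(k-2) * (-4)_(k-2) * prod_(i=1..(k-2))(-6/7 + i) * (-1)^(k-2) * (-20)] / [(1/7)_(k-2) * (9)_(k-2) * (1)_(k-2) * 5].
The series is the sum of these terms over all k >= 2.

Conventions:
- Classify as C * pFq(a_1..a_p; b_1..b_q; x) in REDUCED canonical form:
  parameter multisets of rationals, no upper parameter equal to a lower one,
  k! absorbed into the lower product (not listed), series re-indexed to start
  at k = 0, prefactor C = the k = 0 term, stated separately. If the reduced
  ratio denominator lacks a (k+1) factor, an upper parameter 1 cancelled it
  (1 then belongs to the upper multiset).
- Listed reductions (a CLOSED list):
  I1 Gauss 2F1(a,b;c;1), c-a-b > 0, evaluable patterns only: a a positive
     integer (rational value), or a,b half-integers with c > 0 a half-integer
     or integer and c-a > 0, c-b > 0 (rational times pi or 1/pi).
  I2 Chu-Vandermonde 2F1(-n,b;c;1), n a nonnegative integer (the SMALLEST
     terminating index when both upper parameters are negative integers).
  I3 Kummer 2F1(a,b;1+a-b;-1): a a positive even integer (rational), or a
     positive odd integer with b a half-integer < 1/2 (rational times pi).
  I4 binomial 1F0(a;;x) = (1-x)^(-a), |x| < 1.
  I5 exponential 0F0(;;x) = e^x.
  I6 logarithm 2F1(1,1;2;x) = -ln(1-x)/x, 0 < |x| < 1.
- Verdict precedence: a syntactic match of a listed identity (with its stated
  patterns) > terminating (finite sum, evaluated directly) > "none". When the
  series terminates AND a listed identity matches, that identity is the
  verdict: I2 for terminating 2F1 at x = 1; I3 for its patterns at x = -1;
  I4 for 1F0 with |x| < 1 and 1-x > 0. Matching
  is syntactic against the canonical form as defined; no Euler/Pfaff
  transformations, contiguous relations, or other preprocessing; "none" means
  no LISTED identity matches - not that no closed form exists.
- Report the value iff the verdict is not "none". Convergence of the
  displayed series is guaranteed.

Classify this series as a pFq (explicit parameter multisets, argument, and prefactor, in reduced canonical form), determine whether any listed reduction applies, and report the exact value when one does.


Key observation: t_0 = -4 here, and the parameter 1/7 appears in both the upper and lower lists and cancels.
Consecutive-term ratio: r(k) = (-1) * (k-4) (k+4) / [(k+9) (k+1)] - poly over poly, x = (-1) from leading terms; C = -4 at k = 0.

Canonical form: C = -4 times 2F1 with upper {-4, 4}, lower {9}, x = -1. Verdict: the Kummer evaluation I3 applies (x = -1; c = 9 equals 1+a-b for upper {-4, 4}: listed pattern). Hence: -56/3.


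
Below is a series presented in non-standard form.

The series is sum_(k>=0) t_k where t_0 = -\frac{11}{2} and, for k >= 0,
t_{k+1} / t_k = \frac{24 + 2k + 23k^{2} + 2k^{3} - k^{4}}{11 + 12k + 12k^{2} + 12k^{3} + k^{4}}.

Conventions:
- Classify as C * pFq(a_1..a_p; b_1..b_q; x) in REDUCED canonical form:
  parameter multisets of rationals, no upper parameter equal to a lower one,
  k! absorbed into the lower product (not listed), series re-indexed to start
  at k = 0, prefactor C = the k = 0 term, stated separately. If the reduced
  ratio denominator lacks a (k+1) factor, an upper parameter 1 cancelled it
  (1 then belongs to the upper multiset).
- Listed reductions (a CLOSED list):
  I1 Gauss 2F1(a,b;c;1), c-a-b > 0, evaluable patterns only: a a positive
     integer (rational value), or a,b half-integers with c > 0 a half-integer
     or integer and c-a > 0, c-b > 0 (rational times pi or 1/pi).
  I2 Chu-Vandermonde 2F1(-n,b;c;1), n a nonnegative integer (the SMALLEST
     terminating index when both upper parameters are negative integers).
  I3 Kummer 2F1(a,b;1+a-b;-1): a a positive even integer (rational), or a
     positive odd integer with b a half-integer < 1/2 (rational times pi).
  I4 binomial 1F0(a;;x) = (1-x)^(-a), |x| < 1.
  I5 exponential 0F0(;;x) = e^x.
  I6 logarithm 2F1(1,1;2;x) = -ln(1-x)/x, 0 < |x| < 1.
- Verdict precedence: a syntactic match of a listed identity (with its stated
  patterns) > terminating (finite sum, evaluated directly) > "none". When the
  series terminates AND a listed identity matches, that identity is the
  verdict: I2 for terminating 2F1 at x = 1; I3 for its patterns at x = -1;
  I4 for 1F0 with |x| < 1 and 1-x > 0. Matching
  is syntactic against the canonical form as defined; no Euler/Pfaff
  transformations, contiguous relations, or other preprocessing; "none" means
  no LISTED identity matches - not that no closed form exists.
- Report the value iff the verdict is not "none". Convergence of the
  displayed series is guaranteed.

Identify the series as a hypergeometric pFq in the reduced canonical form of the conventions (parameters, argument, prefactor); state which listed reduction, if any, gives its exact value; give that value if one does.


First insight: t_0 being -\frac{11}{2}, the expanded ratio factors over Q; prefactor -11/2, roots give parameters.
Consecutive-term ratio: r(k) = -1 * (k-6) (k+4) / [(k+11) (k+1)] - rational in k. x = -1; t_0 = -\frac{11}{2}; negate the roots.

At argument -1: a 2F1 with upper {-6, 4}, lower {11}, scaled by C = -\frac{11}{2}. Verdict (x = -1): the Kummer evaluation I3 applies (x = -1; c = 11 equals 1+a-b for upper {-6, 4}: listed pattern). Its exact value is -\frac{165}{4}.


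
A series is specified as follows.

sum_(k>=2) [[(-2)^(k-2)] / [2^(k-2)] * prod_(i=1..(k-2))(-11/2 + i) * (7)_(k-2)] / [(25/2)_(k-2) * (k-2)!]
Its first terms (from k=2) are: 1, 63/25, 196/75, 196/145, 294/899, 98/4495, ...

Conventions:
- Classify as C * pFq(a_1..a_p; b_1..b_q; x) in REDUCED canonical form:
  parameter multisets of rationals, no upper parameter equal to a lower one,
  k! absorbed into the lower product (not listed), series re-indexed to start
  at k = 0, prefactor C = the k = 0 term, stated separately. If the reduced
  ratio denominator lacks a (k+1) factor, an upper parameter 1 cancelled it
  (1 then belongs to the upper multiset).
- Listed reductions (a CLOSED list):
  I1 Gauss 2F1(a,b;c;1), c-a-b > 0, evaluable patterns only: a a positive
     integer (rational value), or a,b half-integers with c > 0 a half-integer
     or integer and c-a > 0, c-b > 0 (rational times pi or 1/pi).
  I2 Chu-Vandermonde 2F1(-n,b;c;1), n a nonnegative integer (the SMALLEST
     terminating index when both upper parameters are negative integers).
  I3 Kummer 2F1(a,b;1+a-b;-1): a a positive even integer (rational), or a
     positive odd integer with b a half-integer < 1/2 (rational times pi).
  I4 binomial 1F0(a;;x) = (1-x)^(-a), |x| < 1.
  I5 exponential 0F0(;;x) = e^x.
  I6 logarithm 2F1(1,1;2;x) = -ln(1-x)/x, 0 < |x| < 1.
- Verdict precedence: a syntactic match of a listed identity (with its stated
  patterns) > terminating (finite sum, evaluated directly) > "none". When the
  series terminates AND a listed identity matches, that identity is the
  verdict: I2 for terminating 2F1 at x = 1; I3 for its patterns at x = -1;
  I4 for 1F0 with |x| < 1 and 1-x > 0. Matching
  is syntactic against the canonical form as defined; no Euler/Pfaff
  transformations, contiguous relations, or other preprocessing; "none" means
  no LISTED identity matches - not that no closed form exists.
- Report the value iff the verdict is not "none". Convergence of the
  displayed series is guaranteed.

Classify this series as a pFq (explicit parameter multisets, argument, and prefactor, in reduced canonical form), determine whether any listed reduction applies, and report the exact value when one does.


Key observation: from the first term 1: the running product (C = 1) telescopes to a rising factorial.
Adjacent-term ratio: r(k) = (-1) * (k-9/2) (k+7) / [(k+25/2) (k+1)] - rational in k. x = (-1); t_0 = 1; negate the roots.

Prefactor 1, argument -1: 2F1 with upper {-9/2, 7} over lower {25/2}. Verdict: Kummer's theorem (I3) fires (x = -1; c = 25/2 equals 1+a-b for upper {-9/2, 7}: listed pattern). Sum: (334639305/134217728) * pi.


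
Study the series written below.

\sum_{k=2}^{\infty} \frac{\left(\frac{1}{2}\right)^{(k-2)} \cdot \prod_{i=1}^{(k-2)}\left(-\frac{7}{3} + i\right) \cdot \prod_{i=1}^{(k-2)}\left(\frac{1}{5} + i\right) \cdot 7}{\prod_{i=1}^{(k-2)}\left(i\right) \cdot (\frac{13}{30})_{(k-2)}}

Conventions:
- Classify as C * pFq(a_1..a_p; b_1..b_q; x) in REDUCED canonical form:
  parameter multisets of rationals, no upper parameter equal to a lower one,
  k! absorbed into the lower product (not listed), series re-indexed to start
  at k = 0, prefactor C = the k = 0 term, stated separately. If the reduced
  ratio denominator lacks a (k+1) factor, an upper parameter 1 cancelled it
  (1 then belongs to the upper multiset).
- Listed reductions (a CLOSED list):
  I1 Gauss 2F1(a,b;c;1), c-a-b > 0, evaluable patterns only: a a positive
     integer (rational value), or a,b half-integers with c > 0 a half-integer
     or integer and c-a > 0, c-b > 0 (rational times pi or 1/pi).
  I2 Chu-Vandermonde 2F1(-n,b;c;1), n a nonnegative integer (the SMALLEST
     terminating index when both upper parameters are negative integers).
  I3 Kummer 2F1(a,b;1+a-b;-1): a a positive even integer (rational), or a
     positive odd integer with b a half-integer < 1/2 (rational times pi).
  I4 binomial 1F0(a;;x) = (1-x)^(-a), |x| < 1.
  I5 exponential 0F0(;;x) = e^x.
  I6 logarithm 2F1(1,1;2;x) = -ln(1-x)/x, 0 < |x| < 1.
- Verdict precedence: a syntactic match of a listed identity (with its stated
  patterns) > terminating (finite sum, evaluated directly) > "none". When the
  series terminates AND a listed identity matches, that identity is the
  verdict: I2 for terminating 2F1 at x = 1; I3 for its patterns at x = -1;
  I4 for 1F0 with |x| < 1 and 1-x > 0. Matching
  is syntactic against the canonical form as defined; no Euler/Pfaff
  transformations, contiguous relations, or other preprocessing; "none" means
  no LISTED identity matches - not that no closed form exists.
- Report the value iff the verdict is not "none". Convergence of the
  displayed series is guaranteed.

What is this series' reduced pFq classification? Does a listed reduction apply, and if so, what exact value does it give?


Prefactor 7, argument \frac{1}{2}: 2F1 with upper {-\frac{4}{3}, \frac{6}{5}} over lower {\frac{13}{30}}. Verdict: none - this 2F1 at x = \frac{1}{2} matches no listed pattern, and upper {-\frac{4}{3}, \frac{6}{5}} holds no stopper.

First insight: from the first term 7: the running product (C = 7) telescopes to a rising factorial.
Term ratio: r(k) = \frac{1}{2} * (k-\frac{4}{3}) (k+\frac{6}{5}) / [(k+\frac{13}{30}) (k+1)] - rational in k, leading ratio \frac{1}{2}; with t_0 = 7, classification follows.


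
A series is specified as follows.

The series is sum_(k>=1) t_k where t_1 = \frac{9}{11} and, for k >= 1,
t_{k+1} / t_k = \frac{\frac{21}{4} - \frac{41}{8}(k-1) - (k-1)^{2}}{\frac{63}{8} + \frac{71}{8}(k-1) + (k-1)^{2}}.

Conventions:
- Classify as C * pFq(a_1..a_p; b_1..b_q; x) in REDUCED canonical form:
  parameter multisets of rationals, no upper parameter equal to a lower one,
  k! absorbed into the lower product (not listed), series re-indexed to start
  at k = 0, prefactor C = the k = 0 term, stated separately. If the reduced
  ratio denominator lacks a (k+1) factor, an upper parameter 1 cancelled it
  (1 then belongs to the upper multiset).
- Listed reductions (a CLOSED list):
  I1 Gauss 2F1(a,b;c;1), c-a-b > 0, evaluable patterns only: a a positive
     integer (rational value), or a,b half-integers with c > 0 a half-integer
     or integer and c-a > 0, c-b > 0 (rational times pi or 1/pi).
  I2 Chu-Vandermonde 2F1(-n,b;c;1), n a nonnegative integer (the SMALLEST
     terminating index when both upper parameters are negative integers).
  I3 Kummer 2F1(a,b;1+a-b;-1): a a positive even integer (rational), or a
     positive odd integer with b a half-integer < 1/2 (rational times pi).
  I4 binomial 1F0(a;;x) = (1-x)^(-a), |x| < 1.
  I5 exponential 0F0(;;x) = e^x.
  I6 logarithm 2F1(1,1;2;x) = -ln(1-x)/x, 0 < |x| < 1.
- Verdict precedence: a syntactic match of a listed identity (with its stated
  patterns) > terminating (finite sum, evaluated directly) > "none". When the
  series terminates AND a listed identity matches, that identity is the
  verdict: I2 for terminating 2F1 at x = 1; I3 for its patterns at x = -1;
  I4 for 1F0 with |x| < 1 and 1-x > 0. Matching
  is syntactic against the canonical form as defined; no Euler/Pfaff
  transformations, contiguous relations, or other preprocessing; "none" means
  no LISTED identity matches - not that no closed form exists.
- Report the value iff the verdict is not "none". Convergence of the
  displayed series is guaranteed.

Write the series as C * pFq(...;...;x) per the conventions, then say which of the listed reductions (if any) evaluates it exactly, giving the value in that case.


x = -1 here; the reduced form reads 2F1, upper {-\frac{7}{8}, 6}, lower {\frac{63}{8}}, C = \frac{9}{11}. Verdict at x = -1: the Kummer evaluation I3 matches (x = -1; c = \frac{63}{8} equals 1+a-b for upper {-\frac{7}{8}, 6}: listed pattern). Sum: \frac{5499}{4096}.

First insight: from the first term \frac{9}{11}: factor the ratio over Q (C = 9/11): negated roots = parameters.
Consecutive-term ratio: r(k) = -1 * (k-\frac{7}{8}) (k+6) / [(k+\frac{63}{8}) (k+1)] - rational in k, leading ratio -1; with t_0 = \frac{9}{11}, classification follows.


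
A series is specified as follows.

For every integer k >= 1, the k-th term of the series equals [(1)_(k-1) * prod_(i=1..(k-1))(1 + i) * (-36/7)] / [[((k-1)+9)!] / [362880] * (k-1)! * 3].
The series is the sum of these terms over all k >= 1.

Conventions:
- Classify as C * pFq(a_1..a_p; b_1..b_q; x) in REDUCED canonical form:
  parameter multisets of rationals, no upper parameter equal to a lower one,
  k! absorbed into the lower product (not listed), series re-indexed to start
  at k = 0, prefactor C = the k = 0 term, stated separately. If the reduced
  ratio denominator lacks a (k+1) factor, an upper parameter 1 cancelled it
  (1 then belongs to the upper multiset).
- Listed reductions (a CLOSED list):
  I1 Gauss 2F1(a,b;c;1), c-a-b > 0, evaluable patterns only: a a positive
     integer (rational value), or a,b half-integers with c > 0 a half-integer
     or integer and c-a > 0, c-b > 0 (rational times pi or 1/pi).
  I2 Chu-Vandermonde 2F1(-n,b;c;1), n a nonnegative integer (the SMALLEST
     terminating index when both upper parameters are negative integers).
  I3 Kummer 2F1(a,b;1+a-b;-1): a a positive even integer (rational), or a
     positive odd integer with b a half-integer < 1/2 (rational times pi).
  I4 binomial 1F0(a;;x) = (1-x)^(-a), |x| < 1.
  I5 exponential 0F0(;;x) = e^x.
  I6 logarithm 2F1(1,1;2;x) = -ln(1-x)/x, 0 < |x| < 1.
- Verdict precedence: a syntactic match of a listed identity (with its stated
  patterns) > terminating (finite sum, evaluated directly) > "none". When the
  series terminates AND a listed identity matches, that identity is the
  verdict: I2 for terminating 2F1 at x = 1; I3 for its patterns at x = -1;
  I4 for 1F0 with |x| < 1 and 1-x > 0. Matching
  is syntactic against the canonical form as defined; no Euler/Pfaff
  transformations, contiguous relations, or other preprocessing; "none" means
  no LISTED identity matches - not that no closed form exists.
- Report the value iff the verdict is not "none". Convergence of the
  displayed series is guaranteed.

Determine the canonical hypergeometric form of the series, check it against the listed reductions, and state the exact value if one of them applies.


Reduced: x = 1, 2F1, upper = {1, 2}, lower = {10}, C = -12/7. Verdict: the Gauss summation I1 fires (x = 1: the Gamma ratio telescopes since c-a-b = 7 > 0 and a = 1 in Z>0). Exact value: -108/49.

The tell: from the first term -12/7: the denominator's factorial ratio (prefactor -12/7) is a lower Pochhammer.
Ratio: r(k) = 1 * (k+1) (k+2) / [(k+10) (k+1)] ; factor over Q: parameters, x = 1, and C = -12/7.


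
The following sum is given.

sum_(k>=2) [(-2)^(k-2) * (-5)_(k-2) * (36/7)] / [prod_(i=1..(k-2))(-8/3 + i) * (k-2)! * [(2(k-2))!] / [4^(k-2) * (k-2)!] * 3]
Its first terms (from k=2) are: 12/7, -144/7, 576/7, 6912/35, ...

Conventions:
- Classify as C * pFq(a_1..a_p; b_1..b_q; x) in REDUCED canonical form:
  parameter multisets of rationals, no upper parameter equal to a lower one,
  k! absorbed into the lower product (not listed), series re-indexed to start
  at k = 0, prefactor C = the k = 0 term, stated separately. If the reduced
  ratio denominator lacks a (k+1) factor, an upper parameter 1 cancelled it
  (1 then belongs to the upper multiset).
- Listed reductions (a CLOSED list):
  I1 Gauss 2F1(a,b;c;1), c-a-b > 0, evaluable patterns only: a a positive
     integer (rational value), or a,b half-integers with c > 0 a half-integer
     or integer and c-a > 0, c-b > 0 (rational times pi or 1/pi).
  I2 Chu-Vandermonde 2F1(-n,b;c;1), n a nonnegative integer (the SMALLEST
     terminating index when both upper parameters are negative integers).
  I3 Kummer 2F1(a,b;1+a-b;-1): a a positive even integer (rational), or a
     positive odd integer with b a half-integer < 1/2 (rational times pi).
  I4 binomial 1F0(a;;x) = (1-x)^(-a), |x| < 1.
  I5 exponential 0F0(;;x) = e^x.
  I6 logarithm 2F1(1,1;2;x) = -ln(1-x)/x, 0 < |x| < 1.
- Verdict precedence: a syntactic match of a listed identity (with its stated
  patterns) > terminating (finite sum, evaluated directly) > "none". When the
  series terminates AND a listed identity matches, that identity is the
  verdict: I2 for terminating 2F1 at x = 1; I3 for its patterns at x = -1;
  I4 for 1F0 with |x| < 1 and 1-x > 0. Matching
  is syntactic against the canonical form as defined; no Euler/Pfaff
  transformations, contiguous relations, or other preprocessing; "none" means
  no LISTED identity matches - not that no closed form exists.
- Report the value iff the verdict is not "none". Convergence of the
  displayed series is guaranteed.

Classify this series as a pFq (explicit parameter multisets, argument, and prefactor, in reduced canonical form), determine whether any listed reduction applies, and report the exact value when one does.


At argument -2: a 1F2 with upper {-5}, lower {-5/3, 1/2}, scaled by C = 12/7. Verdict: terminating - upper parameter -5 makes this a finite sum (last index 5), evaluated exactly. Its exact value is 2614044/8575.

Key observation: t_0 = 12/7 here, and the constant factors (prefactor 12/7) combine into one prefactor.
Term ratio: r(k) = (-2) * (k-5) / [(k-5/3) (k+1/2) (k+1)] - poly over poly, x = (-2) from leading terms; C = 12/7 at k = 0.


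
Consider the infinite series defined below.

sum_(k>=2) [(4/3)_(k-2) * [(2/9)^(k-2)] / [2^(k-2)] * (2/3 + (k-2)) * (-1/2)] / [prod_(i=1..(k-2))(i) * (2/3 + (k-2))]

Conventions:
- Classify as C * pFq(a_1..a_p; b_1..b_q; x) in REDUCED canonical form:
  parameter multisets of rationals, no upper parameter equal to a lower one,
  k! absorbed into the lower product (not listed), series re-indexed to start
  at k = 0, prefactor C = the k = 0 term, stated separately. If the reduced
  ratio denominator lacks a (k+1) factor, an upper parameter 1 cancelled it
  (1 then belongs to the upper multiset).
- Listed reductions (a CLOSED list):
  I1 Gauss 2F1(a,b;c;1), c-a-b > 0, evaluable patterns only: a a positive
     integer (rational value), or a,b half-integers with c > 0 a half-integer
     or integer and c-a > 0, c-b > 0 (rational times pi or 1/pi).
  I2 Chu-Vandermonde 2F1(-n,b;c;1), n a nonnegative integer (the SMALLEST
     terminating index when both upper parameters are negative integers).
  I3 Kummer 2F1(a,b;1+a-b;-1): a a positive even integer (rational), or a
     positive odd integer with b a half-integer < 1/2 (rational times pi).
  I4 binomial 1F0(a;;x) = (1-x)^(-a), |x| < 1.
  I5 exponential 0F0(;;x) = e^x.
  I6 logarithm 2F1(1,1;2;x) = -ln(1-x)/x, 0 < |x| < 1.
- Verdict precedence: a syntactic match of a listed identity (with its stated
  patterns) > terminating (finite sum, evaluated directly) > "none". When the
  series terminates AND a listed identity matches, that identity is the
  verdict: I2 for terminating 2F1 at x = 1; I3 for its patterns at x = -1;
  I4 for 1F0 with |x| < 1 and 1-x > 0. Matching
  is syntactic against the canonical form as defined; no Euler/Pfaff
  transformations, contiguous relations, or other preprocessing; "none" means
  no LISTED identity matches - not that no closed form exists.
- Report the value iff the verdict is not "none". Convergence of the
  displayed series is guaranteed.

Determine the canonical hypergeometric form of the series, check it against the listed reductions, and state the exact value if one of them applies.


At argument 1/9: a 1F0 with upper {4/3}, lower {-}, scaled by C = -1/2. Verdict: this is binomial (I4) (the 1F0 binomial series: exponent -4/3, x = 1/9). Value: (-1/2) * (8/9)^(-4/3).

Key observation: t_0 = -1/2 here, and the product of the first k integers (C = -1/2, x = 1/9) is k!.
Term ratio: r(k) = (1/9) * (k+4/3) / [(k+1)] - rational in k, leading ratio (1/9); with t_0 = -1/2, classification follows.


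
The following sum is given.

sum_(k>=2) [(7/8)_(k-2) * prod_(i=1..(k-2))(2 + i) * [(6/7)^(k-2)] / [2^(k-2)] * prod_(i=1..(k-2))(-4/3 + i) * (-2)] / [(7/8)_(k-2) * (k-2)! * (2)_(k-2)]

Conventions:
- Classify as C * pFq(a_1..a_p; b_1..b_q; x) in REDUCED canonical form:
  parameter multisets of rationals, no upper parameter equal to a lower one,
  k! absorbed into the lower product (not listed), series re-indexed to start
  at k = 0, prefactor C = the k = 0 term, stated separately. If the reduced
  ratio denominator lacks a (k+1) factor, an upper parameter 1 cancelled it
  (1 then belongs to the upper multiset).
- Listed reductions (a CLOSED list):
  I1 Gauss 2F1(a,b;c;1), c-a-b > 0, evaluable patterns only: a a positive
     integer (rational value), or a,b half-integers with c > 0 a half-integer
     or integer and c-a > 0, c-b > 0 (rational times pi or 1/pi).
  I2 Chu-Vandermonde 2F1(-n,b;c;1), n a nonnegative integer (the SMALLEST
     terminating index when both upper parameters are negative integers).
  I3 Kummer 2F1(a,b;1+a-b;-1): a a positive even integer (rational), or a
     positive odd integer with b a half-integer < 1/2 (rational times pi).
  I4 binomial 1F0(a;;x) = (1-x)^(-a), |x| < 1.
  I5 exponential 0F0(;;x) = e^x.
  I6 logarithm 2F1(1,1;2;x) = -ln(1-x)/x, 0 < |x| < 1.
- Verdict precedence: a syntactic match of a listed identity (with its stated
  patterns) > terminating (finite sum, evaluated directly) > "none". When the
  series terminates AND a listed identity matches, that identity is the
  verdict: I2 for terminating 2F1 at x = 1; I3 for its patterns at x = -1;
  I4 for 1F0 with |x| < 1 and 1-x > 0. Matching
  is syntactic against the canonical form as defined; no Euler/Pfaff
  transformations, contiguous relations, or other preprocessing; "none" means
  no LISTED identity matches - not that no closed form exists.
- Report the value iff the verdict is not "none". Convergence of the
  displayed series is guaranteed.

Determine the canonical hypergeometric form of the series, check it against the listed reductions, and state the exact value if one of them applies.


Reduced: x = 3/7, 2F1, upper = {-1/3, 3}, lower = {2}, C = -2. Verdict: none. A 2F1 with upper {-1/3, 3} fits none of I1-I6 at x = 3/7; the sum runs forever.

Structural cue: with t_0 = -2, the two k-th powers (C = -2) combine into one argument.
Consecutive-term ratio: r(k) = (3/7) * (k-1/3) (k+3) / [(k+2) (k+1)] - rational in k. x = (3/7); t_0 = -2; negate the roots.


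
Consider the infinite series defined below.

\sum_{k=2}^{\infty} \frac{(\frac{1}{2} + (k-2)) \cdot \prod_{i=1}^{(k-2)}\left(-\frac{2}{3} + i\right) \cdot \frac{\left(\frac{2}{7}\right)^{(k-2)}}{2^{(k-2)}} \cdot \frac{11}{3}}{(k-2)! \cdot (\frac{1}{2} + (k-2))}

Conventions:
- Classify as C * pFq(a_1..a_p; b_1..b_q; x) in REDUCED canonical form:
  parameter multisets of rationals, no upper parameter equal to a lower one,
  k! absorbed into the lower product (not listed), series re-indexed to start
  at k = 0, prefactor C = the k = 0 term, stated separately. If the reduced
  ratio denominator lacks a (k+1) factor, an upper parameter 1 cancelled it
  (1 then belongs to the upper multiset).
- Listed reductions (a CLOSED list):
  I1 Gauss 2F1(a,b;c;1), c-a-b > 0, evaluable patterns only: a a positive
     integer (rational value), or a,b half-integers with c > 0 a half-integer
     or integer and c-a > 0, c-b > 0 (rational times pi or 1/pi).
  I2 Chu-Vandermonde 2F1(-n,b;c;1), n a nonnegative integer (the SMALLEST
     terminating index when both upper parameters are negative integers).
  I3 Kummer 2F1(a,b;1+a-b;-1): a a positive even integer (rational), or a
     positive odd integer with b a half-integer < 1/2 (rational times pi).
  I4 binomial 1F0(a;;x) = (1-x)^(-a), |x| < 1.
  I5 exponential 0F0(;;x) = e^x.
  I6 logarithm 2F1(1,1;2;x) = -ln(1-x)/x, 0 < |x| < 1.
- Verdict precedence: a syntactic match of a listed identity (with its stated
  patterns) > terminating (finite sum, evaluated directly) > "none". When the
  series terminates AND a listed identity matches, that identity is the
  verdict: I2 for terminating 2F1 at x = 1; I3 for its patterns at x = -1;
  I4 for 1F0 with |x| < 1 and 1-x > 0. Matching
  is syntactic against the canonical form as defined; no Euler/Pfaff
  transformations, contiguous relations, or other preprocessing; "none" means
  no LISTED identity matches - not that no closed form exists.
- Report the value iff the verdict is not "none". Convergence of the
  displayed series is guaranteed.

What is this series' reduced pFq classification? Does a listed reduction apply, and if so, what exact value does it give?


The series (x = \frac{1}{7}) is 1F0: upper {\frac{1}{3}}, lower {-}, prefactor \frac{11}{3}. Verdict: binomial (I4) fires (the 1F0 binomial series: exponent -1/3, x = \frac{1}{7}). Hence: \frac{11}{3} \cdot \left(\frac{6}{7}\right)^{-\frac{1}{3}}.

Key step: from the first term \frac{11}{3}: the running product (prefactor 11/3) telescopes to a rising factorial.
Consecutive-term ratio: r(k) = \frac{1}{7} * (k+\frac{1}{3}) / [(k+1)] - rational in k, leading ratio \frac{1}{7}; with t_0 = \frac{11}{3}, classification follows.


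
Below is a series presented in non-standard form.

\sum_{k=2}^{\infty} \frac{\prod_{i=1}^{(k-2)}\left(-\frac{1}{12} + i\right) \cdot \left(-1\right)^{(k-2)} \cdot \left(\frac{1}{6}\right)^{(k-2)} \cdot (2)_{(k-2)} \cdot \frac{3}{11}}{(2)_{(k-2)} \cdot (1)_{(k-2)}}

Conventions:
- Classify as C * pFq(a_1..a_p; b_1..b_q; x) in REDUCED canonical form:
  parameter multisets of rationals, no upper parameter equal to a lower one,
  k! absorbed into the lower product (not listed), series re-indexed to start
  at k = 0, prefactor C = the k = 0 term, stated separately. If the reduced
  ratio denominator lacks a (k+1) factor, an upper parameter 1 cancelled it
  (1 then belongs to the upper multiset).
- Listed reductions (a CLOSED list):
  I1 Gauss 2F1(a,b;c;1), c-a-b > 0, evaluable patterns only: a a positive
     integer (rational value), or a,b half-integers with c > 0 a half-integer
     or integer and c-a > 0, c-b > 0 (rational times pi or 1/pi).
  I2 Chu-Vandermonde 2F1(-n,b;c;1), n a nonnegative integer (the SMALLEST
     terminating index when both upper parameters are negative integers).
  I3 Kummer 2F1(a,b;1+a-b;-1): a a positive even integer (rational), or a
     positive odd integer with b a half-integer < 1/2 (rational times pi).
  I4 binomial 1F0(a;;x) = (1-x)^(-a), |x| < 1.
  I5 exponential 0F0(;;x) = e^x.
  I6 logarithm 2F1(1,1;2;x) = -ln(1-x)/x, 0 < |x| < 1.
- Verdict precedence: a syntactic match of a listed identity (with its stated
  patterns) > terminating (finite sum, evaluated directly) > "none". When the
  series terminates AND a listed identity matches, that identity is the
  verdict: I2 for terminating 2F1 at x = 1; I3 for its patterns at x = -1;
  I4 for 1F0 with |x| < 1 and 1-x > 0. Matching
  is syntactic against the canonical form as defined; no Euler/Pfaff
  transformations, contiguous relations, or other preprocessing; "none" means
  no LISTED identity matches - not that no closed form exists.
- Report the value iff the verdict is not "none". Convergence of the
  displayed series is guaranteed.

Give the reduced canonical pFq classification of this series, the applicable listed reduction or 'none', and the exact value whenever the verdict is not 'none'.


Classification (C = \frac{3}{11}): 1F0 with upper {\frac{11}{12}}, lower {-}, argument x = -\frac{1}{6}. Verdict: binomial (I4) applies (the 1F0 binomial series: exponent -11/12, x = -\frac{1}{6}). Sum: \frac{3}{11} \cdot \left(\frac{7}{6}\right)^{-\frac{11}{12}}.

Key observation: with t_0 = \frac{3}{11}, (1)_k (prefactor 3/11) is k! itself.
Ratio: r(k) = -\frac{1}{6} * (k+\frac{11}{12}) / [(k+1)] ; factor over Q: parameters, x = -\frac{1}{6}, and C = \frac{3}{11}.


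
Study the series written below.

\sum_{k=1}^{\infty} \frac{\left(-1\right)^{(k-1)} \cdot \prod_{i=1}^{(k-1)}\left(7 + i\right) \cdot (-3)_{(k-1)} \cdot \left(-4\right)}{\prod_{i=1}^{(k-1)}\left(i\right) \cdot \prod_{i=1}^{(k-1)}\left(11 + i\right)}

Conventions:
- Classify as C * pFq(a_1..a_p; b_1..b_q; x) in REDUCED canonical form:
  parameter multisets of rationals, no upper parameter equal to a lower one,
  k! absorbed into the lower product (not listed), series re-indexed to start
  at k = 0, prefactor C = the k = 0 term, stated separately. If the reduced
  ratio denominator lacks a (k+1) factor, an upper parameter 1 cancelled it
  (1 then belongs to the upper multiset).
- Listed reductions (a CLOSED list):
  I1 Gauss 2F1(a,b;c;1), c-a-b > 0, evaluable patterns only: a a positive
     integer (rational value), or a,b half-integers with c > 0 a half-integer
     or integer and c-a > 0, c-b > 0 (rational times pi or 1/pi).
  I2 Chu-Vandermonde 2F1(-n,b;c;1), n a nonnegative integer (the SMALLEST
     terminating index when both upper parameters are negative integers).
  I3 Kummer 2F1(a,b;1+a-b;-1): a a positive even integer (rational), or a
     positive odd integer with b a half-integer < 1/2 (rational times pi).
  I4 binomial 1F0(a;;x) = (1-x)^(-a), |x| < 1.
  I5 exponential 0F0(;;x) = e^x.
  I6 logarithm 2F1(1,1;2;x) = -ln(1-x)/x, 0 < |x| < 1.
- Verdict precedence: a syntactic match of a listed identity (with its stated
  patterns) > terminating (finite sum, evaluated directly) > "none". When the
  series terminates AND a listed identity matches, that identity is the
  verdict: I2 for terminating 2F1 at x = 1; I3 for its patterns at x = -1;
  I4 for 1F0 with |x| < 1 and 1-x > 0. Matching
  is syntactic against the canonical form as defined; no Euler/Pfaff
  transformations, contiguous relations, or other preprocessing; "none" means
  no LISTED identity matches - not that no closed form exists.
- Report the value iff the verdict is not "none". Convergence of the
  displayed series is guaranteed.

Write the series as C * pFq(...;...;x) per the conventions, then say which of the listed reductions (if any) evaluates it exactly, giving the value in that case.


Key step: x = -1 and the running product (C = -4) telescopes to a rising factorial.
Step ratio: r(k) = -1 * (k-3) (k+8) / [(k+12) (k+1)] ; factor over Q: parameters, x = -1, and C = -4.

Canonical form: C = -4 times 2F1 with upper {-3, 8}, lower {12}, x = -1. Verdict: this is the Kummer evaluation I3 (x = -1; c = 12 equals 1+a-b for upper {-3, 8}: listed pattern). Value: -\frac{132}{7}.


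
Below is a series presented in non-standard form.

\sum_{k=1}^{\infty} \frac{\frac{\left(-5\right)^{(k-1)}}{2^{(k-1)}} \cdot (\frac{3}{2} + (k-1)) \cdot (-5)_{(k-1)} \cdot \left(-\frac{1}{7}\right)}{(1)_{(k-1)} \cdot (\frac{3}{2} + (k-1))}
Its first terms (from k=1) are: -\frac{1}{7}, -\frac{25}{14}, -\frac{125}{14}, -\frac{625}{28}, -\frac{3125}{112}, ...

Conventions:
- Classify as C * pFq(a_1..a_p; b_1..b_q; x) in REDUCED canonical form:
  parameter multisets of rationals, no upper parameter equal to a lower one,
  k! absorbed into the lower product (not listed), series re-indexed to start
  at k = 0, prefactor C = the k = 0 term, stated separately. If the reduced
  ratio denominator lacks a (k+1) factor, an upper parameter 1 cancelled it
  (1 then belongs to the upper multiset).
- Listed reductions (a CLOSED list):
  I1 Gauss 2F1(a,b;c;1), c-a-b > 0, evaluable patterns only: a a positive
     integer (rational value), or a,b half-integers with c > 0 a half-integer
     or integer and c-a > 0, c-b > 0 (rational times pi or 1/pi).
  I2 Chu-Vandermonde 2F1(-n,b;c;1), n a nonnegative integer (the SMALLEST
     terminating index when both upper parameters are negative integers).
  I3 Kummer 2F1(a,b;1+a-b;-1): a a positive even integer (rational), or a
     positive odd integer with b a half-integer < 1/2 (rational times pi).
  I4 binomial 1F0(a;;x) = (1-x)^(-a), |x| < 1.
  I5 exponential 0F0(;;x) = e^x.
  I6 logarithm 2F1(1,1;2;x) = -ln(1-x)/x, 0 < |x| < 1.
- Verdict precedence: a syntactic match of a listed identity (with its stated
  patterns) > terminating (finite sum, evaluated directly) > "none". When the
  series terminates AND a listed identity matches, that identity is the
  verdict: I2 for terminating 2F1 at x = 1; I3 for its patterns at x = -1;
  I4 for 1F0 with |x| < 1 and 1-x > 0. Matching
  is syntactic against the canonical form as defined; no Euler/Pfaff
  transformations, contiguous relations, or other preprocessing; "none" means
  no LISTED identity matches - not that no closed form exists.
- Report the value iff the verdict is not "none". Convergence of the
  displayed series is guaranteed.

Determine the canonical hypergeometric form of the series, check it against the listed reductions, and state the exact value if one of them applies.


Canonical form: C = -\frac{1}{7} times 1F0 with upper {-5}, lower {-}, x = -\frac{5}{2}. Verdict: terminating. (-5)_k vanishes past k = 5, leaving a 6-term sum, computed directly. Value: -\frac{2401}{32}.

Key step: x = -\frac{5}{2} and the factor k + 3/2 cancels (top and bottom), leaving prefactor -1/7.
Ratio: r(k) = -\frac{5}{2} * (k-5) / [(k+1)] - rational in k, leading ratio -\frac{5}{2}; with t_0 = -\frac{1}{7}, classification follows.


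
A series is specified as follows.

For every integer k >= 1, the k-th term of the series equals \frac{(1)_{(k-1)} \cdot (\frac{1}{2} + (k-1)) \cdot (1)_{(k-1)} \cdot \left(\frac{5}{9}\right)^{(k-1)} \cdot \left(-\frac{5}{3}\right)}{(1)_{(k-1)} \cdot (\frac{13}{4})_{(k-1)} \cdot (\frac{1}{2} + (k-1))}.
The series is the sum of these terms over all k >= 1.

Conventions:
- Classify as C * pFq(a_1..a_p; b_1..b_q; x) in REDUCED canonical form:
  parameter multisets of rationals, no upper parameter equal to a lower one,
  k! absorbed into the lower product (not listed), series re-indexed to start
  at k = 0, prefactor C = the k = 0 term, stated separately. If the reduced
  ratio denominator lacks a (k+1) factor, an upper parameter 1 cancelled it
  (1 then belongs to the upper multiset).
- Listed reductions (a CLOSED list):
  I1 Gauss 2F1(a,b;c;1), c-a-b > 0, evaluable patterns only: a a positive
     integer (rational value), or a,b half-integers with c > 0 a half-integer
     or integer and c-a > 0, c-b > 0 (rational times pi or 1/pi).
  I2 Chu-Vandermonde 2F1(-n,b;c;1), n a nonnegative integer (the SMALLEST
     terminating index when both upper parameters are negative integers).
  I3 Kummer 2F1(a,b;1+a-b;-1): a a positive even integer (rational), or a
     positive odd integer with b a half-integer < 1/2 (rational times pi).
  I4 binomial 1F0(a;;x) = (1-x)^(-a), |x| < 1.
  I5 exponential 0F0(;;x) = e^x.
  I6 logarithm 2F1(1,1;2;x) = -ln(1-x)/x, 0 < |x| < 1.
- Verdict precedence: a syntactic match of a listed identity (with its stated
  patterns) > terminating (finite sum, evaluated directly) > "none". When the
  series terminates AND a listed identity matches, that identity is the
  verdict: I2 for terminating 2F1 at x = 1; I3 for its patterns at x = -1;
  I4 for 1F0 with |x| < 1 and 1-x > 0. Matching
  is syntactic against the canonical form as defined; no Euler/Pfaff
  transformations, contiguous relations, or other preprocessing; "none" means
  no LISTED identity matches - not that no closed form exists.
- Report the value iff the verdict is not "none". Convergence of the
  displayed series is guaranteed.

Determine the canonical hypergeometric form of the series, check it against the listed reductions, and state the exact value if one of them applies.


The series (x = \frac{5}{9}) is 2F1: upper {1, 1}, lower {\frac{13}{4}}, prefactor -\frac{5}{3}. Verdict: no listed reduction: x = \frac{5}{9} and upper {1, 1} fail every I1-I6 pattern.

Structural cue: t_0 being -\frac{5}{3}, striking the common factor k + 1/2 reduces the term (C = -5/3).
Consecutive-term ratio: r(k) = \frac{5}{9} * (k+1) (k+1) / [(k+\frac{13}{4}) (k+1)] - rational in k. x = \frac{5}{9}; t_0 = -\frac{5}{3}; negate the roots.


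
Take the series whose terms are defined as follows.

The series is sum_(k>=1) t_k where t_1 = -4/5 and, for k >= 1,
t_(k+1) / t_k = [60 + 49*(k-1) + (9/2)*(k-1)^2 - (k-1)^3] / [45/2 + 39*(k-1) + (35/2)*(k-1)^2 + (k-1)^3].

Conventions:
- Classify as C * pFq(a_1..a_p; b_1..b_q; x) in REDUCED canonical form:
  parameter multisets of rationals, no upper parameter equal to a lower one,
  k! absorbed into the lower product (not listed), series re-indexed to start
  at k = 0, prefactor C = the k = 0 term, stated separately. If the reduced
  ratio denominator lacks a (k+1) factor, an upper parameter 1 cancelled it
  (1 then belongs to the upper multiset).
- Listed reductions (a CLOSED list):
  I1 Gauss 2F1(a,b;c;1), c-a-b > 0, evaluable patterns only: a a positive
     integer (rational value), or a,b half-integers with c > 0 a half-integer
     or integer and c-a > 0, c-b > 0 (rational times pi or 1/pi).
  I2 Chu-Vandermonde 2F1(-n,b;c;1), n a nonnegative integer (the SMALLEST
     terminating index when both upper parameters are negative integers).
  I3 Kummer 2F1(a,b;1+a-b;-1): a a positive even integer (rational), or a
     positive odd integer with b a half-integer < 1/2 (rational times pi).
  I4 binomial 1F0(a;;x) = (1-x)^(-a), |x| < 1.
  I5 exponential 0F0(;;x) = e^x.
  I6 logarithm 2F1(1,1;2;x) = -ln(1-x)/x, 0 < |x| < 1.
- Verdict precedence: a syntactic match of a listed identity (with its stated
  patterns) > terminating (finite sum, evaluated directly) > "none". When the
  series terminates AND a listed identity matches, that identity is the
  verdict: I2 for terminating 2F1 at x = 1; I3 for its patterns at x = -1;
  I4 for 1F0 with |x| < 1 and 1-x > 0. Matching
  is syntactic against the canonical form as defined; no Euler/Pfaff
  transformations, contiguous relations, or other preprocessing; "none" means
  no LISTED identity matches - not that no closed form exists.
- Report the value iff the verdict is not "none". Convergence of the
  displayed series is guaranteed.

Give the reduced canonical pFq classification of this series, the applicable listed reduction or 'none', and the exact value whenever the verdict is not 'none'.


At argument -1: a 2F1 with upper {-10, 4}, lower {15}, scaled by C = -4/5. Verdict at x = -1: the Kummer evaluation I3 matches (x = -1; c = 15 equals 1+a-b for upper {-10, 4}: listed pattern). Value: -182/15.

The tell: with t_0 = -4/5, roots of the ratio polynomials (prefactor -4/5) are the negated parameters.
Ratio: r(k) = (-1) * (k-10) (k+4) / [(k+15) (k+1)] - rational in k, leading ratio (-1); with t_0 = -4/5, classification follows.
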